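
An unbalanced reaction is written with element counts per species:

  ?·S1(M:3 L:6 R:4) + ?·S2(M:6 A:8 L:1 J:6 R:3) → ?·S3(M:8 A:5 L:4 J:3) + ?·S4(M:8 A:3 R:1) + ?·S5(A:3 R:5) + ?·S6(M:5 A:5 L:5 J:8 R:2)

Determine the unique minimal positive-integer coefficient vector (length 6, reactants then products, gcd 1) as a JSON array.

Coefficients: [3, 5, 2, 1, 4, 3]

M: 3·3+5·6 = 39 | 2·8+1·8+4·0+3·5 = 39
A: 3·0+5·8 = 40 | 2·5+1·3+4·3+3·5 = 40
L: 3·6+5·1 = 23 | 2·4+1·0+4·0+3·5 = 23
J: 3·0+5·6 = 30 | 2·3+1·0+4·0+3·8 = 30
R: 3·4+5·3 = 27 | 2·0+1·1+4·5+3·2 = 27
gcd(3,5,2,1,4,3) = 1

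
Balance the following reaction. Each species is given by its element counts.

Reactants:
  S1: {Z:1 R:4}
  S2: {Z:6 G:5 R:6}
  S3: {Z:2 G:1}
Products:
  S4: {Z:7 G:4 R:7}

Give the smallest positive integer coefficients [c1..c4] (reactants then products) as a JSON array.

Coefficients: [2, 1, 3, 2]

Z: 2·1+1·6+3·2 = 14 | 2·7 = 14
G: 2·0+1·5+3·1 = 8 | 2·4 = 8
R: 2·4+1·6+3·0 = 14 | 2·7 = 14
gcd(2,1,3,2) = 1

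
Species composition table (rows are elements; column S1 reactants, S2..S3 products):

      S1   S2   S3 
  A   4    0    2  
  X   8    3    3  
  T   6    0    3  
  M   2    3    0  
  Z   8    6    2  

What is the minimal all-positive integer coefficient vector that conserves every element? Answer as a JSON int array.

Coefficients: [3, 2, 6]

A: 3·4 = 12 | 2·0+6·2 = 12
X: 3·8 = 24 | 2·3+6·3 = 24
T: 3·6 = 18 | 2·0+6·3 = 18
M: 3·2 = 6 | 2·3+6·0 = 6
Z: 3·8 = 24 | 2·6+6·2 = 24
gcd(3,2,6) = 1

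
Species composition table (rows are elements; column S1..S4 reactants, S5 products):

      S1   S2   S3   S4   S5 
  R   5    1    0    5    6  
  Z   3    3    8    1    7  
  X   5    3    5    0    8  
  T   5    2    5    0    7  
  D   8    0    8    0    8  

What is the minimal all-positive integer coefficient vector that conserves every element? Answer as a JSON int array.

R: 5·5+6·1+1·0+1·5 = 36 | 6·6 = 36
Z: 5·3+6·3+1·8+1·1 = 42 | 6·7 = 42
X: 5·5+6·3+1·5+1·0 = 48 | 6·8 = 48
T: 5·5+6·2+1·5+1·0 = 42 | 6·7 = 42
D: 5·8+6·0+1·8+1·0 = 48 | 6·8 = 48
gcd(5,6,1,1,6) = 1

Coefficients: [5, 6, 1, 1, 6]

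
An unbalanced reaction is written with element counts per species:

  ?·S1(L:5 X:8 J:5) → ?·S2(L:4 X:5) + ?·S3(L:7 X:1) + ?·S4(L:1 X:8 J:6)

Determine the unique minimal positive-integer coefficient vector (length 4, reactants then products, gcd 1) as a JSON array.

L: 6·5 = 30 | 1·4+3·7+5·1 = 30
X: 6·8 = 48 | 1·5+3·1+5·8 = 48
J: 6·5 = 30 | 1·0+3·0+5·6 = 30
gcd(6,1,3,5) = 1

Coefficients: [6, 1, 3, 5]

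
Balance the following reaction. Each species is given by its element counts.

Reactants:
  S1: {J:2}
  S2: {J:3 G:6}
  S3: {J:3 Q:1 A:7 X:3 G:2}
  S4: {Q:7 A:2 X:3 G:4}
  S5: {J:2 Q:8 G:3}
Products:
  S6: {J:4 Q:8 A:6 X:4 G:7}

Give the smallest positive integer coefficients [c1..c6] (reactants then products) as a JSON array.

J: 1·2+2·3+4·3+4·0+2·2 = 24 | 6·4 = 24
Q: 1·0+2·0+4·1+4·7+2·8 = 48 | 6·8 = 48
A: 1·0+2·0+4·7+4·2+2·0 = 36 | 6·6 = 36
X: 1·0+2·0+4·3+4·3+2·0 = 24 | 6·4 = 24
G: 1·0+2·6+4·2+4·4+2·3 = 42 | 6·7 = 42
gcd(1,2,4,4,2,6) = 1

Coefficients: [1, 2, 4, 4, 2, 6]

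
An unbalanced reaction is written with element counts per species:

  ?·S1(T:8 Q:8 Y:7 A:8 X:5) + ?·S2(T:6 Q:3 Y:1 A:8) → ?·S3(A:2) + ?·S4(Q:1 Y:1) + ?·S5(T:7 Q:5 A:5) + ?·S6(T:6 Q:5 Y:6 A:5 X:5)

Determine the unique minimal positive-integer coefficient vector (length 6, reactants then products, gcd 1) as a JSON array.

Coefficients: [4, 1, 5, 5, 2, 4]

T: 4·8+1·6 = 38 | 5·0+5·0+2·7+4·6 = 38
Q: 4·8+1·3 = 35 | 5·0+5·1+2·5+4·5 = 35
Y: 4·7+1·1 = 29 | 5·0+5·1+2·0+4·6 = 29
A: 4·8+1·8 = 40 | 5·2+5·0+2·5+4·5 = 40
X: 4·5+1·0 = 20 | 5·0+5·0+2·0+4·5 = 20
gcd(4,1,5,5,2,4) = 1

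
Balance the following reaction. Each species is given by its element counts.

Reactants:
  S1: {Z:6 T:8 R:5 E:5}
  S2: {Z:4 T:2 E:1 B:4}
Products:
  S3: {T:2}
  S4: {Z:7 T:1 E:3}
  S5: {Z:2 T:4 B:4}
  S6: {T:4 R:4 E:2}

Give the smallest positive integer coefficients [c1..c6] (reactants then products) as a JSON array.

Z: 4·6+2·4 = 32 | 2·0+4·7+2·2+5·0 = 32
T: 4·8+2·2 = 36 | 2·2+4·1+2·4+5·4 = 36
R: 4·5+2·0 = 20 | 2·0+4·0+2·0+5·4 = 20
E: 4·5+2·1 = 22 | 2·0+4·3+2·0+5·2 = 22
B: 4·0+2·4 = 8 | 2·0+4·0+2·4+5·0 = 8
gcd(4,2,2,4,2,5) = 1

Coefficients: [4, 2, 2, 4, 2, 5]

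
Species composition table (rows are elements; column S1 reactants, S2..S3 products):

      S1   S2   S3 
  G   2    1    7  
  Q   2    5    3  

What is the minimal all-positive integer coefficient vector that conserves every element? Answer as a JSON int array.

Coefficients: [4, 1, 1]

G: 4·2 = 8 | 1·1+1·7 = 8
Q: 4·2 = 8 | 1·5+1·3 = 8
gcd(4,1,1) = 1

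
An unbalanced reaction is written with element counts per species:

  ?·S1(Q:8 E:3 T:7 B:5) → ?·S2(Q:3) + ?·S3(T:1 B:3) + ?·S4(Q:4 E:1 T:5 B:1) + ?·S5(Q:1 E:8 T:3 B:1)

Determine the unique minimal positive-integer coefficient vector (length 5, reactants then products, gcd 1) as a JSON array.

Q: 4·8 = 32 | 5·3+5·0+4·4+1·1 = 32
E: 4·3 = 12 | 5·0+5·0+4·1+1·8 = 12
T: 4·7 = 28 | 5·0+5·1+4·5+1·3 = 28
B: 4·5 = 20 | 5·0+5·3+4·1+1·1 = 20
gcd(4,5,5,4,1) = 1

Coefficients: [4, 5, 5, 4, 1]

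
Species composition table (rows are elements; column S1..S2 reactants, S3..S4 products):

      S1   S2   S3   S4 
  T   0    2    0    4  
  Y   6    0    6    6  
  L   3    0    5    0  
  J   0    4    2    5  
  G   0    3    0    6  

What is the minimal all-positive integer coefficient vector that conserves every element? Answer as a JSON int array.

Coefficients: [5, 4, 3, 2]

T: 5·0+4·2 = 8 | 3·0+2·4 = 8
Y: 5·6+4·0 = 30 | 3·6+2·6 = 30
L: 5·3+4·0 = 15 | 3·5+2·0 = 15
J: 5·0+4·4 = 16 | 3·2+2·5 = 16
G: 5·0+4·3 = 12 | 3·0+2·6 = 12
gcd(5,4,3,2) = 1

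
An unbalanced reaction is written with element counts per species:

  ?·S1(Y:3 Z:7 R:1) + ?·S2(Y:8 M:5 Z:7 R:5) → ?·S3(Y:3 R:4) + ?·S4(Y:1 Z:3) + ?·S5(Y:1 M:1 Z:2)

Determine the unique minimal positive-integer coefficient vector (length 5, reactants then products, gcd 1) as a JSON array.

Y: 3·3+1·8 = 17 | 2·3+6·1+5·1 = 17
M: 3·0+1·5 = 5 | 2·0+6·0+5·1 = 5
Z: 3·7+1·7 = 28 | 2·0+6·3+5·2 = 28
R: 3·1+1·5 = 8 | 2·4+6·0+5·0 = 8
gcd(3,1,2,6,5) = 1

Coefficients: [3, 1, 2, 6, 5]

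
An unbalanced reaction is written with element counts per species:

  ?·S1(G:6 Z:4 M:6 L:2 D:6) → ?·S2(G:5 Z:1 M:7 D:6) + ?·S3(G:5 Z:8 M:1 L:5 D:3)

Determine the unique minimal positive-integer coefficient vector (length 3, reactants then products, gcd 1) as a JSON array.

G: 5·6 = 30 | 4·5+2·5 = 30
Z: 5·4 = 20 | 4·1+2·8 = 20
M: 5·6 = 30 | 4·7+2·1 = 30
L: 5·2 = 10 | 4·0+2·5 = 10
D: 5·6 = 30 | 4·6+2·3 = 30
gcd(5,4,2) = 1

Coefficients: [5, 4, 2]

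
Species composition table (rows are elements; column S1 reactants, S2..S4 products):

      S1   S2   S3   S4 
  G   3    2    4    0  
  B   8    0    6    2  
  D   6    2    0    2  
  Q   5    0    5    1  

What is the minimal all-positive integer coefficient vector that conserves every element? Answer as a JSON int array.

Coefficients: [2, 1, 1, 5]

G: 2·3 = 6 | 1·2+1·4+5·0 = 6
B: 2·8 = 16 | 1·0+1·6+5·2 = 16
D: 2·6 = 12 | 1·2+1·0+5·2 = 12
Q: 2·5 = 10 | 1·0+1·5+5·1 = 10
gcd(2,1,1,5) = 1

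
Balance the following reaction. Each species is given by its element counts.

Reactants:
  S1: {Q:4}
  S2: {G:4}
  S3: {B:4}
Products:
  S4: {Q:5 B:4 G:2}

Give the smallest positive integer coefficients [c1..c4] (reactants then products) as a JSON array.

Coefficients: [5, 2, 4, 4]

Q: 5·4+2·0+4·0 = 20 | 4·5 = 20
B: 5·0+2·0+4·4 = 16 | 4·4 = 16
G: 5·0+2·4+4·0 = 8 | 4·2 = 8
gcd(5,2,4,4) = 1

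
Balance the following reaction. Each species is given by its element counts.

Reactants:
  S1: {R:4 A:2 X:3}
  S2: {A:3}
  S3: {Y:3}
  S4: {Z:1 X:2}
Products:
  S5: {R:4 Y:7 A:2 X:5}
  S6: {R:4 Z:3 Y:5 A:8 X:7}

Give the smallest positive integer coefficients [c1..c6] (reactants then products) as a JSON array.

Coefficients: [2, 2, 4, 3, 1, 1]

R: 2·4+2·0+4·0+3·0 = 8 | 1·4+1·4 = 8
Z: 2·0+2·0+4·0+3·1 = 3 | 1·0+1·3 = 3
Y: 2·0+2·0+4·3+3·0 = 12 | 1·7+1·5 = 12
A: 2·2+2·3+4·0+3·0 = 10 | 1·2+1·8 = 10
X: 2·3+2·0+4·0+3·2 = 12 | 1·5+1·7 = 12
gcd(2,2,4,3,1,1) = 1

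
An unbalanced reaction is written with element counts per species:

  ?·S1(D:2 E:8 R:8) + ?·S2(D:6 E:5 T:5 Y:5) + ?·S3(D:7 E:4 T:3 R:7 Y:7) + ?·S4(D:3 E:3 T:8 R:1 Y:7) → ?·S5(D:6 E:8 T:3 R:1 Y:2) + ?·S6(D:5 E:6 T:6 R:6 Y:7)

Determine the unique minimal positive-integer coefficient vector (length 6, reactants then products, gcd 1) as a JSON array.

D: 3·2+4·6+1·7+2·3 = 43 | 3·6+5·5 = 43
E: 3·8+4·5+1·4+2·3 = 54 | 3·8+5·6 = 54
T: 3·0+4·5+1·3+2·8 = 39 | 3·3+5·6 = 39
R: 3·8+4·0+1·7+2·1 = 33 | 3·1+5·6 = 33
Y: 3·0+4·5+1·7+2·7 = 41 | 3·2+5·7 = 41
gcd(3,4,1,2,3,5) = 1

Coefficients: [3, 4, 1, 2, 3, 5]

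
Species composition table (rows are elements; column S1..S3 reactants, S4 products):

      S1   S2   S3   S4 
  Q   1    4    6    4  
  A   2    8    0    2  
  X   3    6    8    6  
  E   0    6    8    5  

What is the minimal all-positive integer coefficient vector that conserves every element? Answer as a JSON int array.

Q: 2·1+1·4+3·6 = 24 | 6·4 = 24
A: 2·2+1·8+3·0 = 12 | 6·2 = 12
X: 2·3+1·6+3·8 = 36 | 6·6 = 36
E: 2·0+1·6+3·8 = 30 | 6·5 = 30
gcd(2,1,3,6) = 1

Coefficients: [2, 1, 3, 6]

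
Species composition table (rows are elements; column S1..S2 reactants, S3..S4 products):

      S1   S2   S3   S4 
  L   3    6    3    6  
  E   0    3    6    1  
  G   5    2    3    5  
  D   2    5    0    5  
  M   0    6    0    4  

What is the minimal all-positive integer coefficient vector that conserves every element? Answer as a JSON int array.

L: 5·3+4·6 = 39 | 1·3+6·6 = 39
E: 5·0+4·3 = 12 | 1·6+6·1 = 12
G: 5·5+4·2 = 33 | 1·3+6·5 = 33
D: 5·2+4·5 = 30 | 1·0+6·5 = 30
M: 5·0+4·6 = 24 | 1·0+6·4 = 24
gcd(5,4,1,6) = 1

Coefficients: [5, 4, 1, 6]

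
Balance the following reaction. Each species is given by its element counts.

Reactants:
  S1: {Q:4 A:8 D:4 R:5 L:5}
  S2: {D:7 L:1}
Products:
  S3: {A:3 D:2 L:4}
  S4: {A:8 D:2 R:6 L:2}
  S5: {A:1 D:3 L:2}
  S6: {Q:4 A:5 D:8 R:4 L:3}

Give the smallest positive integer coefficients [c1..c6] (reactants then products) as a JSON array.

Coefficients: [6, 6, 2, 1, 4, 6]

Q: 6·4+6·0 = 24 | 2·0+1·0+4·0+6·4 = 24
A: 6·8+6·0 = 48 | 2·3+1·8+4·1+6·5 = 48
D: 6·4+6·7 = 66 | 2·2+1·2+4·3+6·8 = 66
R: 6·5+6·0 = 30 | 2·0+1·6+4·0+6·4 = 30
L: 6·5+6·1 = 36 | 2·4+1·2+4·2+6·3 = 36
gcd(6,6,2,1,4,6) = 1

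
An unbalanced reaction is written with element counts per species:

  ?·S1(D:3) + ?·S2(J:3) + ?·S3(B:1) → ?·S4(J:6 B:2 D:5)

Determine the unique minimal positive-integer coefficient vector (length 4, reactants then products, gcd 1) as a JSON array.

J: 5·0+6·3+6·0 = 18 | 3·6 = 18
B: 5·0+6·0+6·1 = 6 | 3·2 = 6
D: 5·3+6·0+6·0 = 15 | 3·5 = 15
gcd(5,6,6,3) = 1

Coefficients: [5, 6, 6, 3]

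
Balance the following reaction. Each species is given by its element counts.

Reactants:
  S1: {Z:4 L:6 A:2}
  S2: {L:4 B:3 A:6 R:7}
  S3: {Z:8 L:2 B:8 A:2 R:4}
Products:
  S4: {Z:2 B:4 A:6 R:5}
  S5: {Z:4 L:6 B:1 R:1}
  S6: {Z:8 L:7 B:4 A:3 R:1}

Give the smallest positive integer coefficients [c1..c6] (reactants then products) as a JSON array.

Z: 4·4+1·0+2·8 = 32 | 2·2+3·4+2·8 = 32
L: 4·6+1·4+2·2 = 32 | 2·0+3·6+2·7 = 32
B: 4·0+1·3+2·8 = 19 | 2·4+3·1+2·4 = 19
A: 4·2+1·6+2·2 = 18 | 2·6+3·0+2·3 = 18
R: 4·0+1·7+2·4 = 15 | 2·5+3·1+2·1 = 15
gcd(4,1,2,2,3,2) = 1

Coefficients: [4, 1, 2, 2, 3, 2]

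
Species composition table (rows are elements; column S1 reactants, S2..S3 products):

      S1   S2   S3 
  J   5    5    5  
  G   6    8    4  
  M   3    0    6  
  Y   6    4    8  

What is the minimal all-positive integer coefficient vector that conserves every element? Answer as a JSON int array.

Coefficients: [2, 1, 1]

J: 2·5 = 10 | 1·5+1·5 = 10
G: 2·6 = 12 | 1·8+1·4 = 12
M: 2·3 = 6 | 1·0+1·6 = 6
Y: 2·6 = 12 | 1·4+1·8 = 12
gcd(2,1,1) = 1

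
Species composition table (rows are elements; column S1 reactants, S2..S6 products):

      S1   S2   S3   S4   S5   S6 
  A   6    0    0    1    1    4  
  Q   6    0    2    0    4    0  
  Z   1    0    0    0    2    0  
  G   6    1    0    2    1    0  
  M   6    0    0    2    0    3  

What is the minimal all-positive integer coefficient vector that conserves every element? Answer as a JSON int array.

Coefficients: [2, 5, 4, 3, 1, 2]

A: 2·6 = 12 | 5·0+4·0+3·1+1·1+2·4 = 12
Q: 2·6 = 12 | 5·0+4·2+3·0+1·4+2·0 = 12
Z: 2·1 = 2 | 5·0+4·0+3·0+1·2+2·0 = 2
G: 2·6 = 12 | 5·1+4·0+3·2+1·1+2·0 = 12
M: 2·6 = 12 | 5·0+4·0+3·2+1·0+2·3 = 12
gcd(2,5,4,3,1,2) = 1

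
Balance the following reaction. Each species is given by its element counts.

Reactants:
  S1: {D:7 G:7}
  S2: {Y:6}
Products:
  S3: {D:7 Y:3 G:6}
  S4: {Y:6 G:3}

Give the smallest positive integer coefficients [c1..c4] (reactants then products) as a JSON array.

D: 6·7+5·0 = 42 | 6·7+2·0 = 42
Y: 6·0+5·6 = 30 | 6·3+2·6 = 30
G: 6·7+5·0 = 42 | 6·6+2·3 = 42
gcd(6,5,6,2) = 1

Coefficients: [6, 5, 6, 2]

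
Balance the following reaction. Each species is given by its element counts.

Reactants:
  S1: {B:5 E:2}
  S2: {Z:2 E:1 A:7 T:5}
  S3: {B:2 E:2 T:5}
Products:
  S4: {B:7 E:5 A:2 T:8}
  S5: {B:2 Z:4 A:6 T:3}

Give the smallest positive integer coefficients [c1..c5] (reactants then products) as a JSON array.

B: 4·5+2·0+5·2 = 30 | 4·7+1·2 = 30
Z: 4·0+2·2+5·0 = 4 | 4·0+1·4 = 4
E: 4·2+2·1+5·2 = 20 | 4·5+1·0 = 20
A: 4·0+2·7+5·0 = 14 | 4·2+1·6 = 14
T: 4·0+2·5+5·5 = 35 | 4·8+1·3 = 35
gcd(4,2,5,4,1) = 1

Coefficients: [4, 2, 5, 4, 1]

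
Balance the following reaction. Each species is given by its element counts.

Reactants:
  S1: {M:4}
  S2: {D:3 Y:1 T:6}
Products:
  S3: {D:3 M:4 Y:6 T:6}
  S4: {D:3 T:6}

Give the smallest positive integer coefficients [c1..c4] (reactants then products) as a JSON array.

D: 1·0+6·3 = 18 | 1·3+5·3 = 18
M: 1·4+6·0 = 4 | 1·4+5·0 = 4
Y: 1·0+6·1 = 6 | 1·6+5·0 = 6
T: 1·0+6·6 = 36 | 1·6+5·6 = 36
gcd(1,6,1,5) = 1

Coefficients: [1, 6, 1, 5]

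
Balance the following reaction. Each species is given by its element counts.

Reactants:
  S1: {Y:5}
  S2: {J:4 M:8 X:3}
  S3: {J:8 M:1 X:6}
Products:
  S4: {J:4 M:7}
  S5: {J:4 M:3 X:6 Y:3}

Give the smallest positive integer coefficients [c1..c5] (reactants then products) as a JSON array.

Coefficients: [3, 6, 2, 5, 5]

J: 3·0+6·4+2·8 = 40 | 5·4+5·4 = 40
M: 3·0+6·8+2·1 = 50 | 5·7+5·3 = 50
X: 3·0+6·3+2·6 = 30 | 5·0+5·6 = 30
Y: 3·5+6·0+2·0 = 15 | 5·0+5·3 = 15
gcd(3,6,2,5,5) = 1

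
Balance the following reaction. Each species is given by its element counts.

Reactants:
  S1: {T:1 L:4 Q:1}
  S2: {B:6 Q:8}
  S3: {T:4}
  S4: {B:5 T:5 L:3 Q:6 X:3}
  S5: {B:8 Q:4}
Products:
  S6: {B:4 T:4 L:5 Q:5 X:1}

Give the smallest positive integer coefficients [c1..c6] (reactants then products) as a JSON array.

Coefficients: [6, 1, 2, 2, 1, 6]

B: 6·0+1·6+2·0+2·5+1·8 = 24 | 6·4 = 24
T: 6·1+1·0+2·4+2·5+1·0 = 24 | 6·4 = 24
L: 6·4+1·0+2·0+2·3+1·0 = 30 | 6·5 = 30
Q: 6·1+1·8+2·0+2·6+1·4 = 30 | 6·5 = 30
X: 6·0+1·0+2·0+2·3+1·0 = 6 | 6·1 = 6
gcd(6,1,2,2,1,6) = 1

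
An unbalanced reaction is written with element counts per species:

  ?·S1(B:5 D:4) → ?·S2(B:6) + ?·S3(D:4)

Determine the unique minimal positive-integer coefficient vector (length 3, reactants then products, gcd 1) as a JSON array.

Coefficients: [6, 5, 6]

B: 6·5 = 30 | 5·6+6·0 = 30
D: 6·4 = 24 | 5·0+6·4 = 24
gcd(6,5,6) = 1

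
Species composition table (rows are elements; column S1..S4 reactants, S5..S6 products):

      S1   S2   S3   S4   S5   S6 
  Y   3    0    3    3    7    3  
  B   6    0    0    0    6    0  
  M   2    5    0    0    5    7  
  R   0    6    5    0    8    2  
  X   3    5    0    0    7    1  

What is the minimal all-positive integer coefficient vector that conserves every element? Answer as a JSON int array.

Y: 6·3+5·0+4·3+5·3 = 45 | 6·7+1·3 = 45
B: 6·6+5·0+4·0+5·0 = 36 | 6·6+1·0 = 36
M: 6·2+5·5+4·0+5·0 = 37 | 6·5+1·7 = 37
R: 6·0+5·6+4·5+5·0 = 50 | 6·8+1·2 = 50
X: 6·3+5·5+4·0+5·0 = 43 | 6·7+1·1 = 43
gcd(6,5,4,5,6,1) = 1

Coefficients: [6, 5, 4, 5, 6, 1]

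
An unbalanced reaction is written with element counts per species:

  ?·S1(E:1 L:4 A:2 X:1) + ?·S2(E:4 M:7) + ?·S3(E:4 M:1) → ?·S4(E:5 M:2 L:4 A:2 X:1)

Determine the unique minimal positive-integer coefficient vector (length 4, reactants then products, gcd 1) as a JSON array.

Coefficients: [6, 1, 5, 6]

E: 6·1+1·4+5·4 = 30 | 6·5 = 30
M: 6·0+1·7+5·1 = 12 | 6·2 = 12
L: 6·4+1·0+5·0 = 24 | 6·4 = 24
A: 6·2+1·0+5·0 = 12 | 6·2 = 12
X: 6·1+1·0+5·0 = 6 | 6·1 = 6
gcd(6,1,5,6) = 1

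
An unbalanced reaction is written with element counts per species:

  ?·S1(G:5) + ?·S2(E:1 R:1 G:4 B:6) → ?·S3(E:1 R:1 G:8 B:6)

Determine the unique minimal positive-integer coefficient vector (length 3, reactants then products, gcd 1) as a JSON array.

E: 4·0+5·1 = 5 | 5·1 = 5
R: 4·0+5·1 = 5 | 5·1 = 5
G: 4·5+5·4 = 40 | 5·8 = 40
B: 4·0+5·6 = 30 | 5·6 = 30
gcd(4,5,5) = 1

Coefficients: [4, 5, 5]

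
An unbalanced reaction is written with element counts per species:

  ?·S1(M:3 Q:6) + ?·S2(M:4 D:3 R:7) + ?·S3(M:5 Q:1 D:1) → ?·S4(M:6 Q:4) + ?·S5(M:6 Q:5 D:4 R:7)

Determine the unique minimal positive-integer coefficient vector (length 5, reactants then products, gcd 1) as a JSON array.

Coefficients: [6, 4, 4, 5, 4]

M: 6·3+4·4+4·5 = 54 | 5·6+4·6 = 54
Q: 6·6+4·0+4·1 = 40 | 5·4+4·5 = 40
D: 6·0+4·3+4·1 = 16 | 5·0+4·4 = 16
R: 6·0+4·7+4·0 = 28 | 5·0+4·7 = 28
gcd(6,4,4,5,4) = 1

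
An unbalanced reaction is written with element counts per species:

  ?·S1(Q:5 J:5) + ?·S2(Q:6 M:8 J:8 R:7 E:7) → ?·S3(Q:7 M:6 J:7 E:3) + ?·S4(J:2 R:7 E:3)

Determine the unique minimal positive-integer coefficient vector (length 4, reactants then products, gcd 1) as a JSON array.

Coefficients: [2, 3, 4, 3]

Q: 2·5+3·6 = 28 | 4·7+3·0 = 28
M: 2·0+3·8 = 24 | 4·6+3·0 = 24
J: 2·5+3·8 = 34 | 4·7+3·2 = 34
R: 2·0+3·7 = 21 | 4·0+3·7 = 21
E: 2·0+3·7 = 21 | 4·3+3·3 = 21
gcd(2,3,4,3) = 1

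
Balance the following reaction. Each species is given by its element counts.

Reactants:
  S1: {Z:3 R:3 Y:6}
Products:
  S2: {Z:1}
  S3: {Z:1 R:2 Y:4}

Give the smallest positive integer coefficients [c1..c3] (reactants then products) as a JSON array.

Coefficients: [2, 3, 3]

Z: 2·3 = 6 | 3·1+3·1 = 6
R: 2·3 = 6 | 3·0+3·2 = 6
Y: 2·6 = 12 | 3·0+3·4 = 12
gcd(2,3,3) = 1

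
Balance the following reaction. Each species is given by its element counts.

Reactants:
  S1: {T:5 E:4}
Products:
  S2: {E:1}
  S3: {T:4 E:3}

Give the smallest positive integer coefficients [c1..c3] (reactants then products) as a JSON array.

Coefficients: [4, 1, 5]

T: 4·5 = 20 | 1·0+5·4 = 20
E: 4·4 = 16 | 1·1+5·3 = 16
gcd(4,1,5) = 1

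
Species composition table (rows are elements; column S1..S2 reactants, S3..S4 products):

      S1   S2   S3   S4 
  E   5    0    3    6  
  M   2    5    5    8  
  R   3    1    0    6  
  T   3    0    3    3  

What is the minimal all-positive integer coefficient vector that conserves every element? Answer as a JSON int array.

E: 3·5+3·0 = 15 | 1·3+2·6 = 15
M: 3·2+3·5 = 21 | 1·5+2·8 = 21
R: 3·3+3·1 = 12 | 1·0+2·6 = 12
T: 3·3+3·0 = 9 | 1·3+2·3 = 9
gcd(3,3,1,2) = 1

Coefficients: [3, 3, 1, 2]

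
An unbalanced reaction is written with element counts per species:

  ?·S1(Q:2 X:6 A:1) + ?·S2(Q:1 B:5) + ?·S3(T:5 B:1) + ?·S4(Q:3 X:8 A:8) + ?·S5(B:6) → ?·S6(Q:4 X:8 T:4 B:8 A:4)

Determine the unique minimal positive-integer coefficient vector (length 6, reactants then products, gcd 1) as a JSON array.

Q: 4·2+6·1+4·0+2·3+1·0 = 20 | 5·4 = 20
X: 4·6+6·0+4·0+2·8+1·0 = 40 | 5·8 = 40
T: 4·0+6·0+4·5+2·0+1·0 = 20 | 5·4 = 20
B: 4·0+6·5+4·1+2·0+1·6 = 40 | 5·8 = 40
A: 4·1+6·0+4·0+2·8+1·0 = 20 | 5·4 = 20
gcd(4,6,4,2,1,5) = 1

Coefficients: [4, 6, 4, 2, 1, 5]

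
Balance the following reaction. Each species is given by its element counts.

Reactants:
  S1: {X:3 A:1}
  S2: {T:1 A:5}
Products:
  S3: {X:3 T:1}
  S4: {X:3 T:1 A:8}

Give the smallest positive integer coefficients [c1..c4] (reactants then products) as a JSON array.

Coefficients: [4, 4, 1, 3]

X: 4·3+4·0 = 12 | 1·3+3·3 = 12
T: 4·0+4·1 = 4 | 1·1+3·1 = 4
A: 4·1+4·5 = 24 | 1·0+3·8 = 24
gcd(4,4,1,3) = 1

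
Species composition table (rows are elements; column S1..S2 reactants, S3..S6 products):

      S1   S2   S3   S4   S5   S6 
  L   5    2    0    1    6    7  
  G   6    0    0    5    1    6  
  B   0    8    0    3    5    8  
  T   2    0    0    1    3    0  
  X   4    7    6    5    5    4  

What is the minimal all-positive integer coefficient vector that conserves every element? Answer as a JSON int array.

L: 6·5+6·2 = 42 | 4·0+3·1+3·6+3·7 = 42
G: 6·6+6·0 = 36 | 4·0+3·5+3·1+3·6 = 36
B: 6·0+6·8 = 48 | 4·0+3·3+3·5+3·8 = 48
T: 6·2+6·0 = 12 | 4·0+3·1+3·3+3·0 = 12
X: 6·4+6·7 = 66 | 4·6+3·5+3·5+3·4 = 66
gcd(6,6,4,3,3,3) = 1

Coefficients: [6, 6, 4, 3, 3, 3]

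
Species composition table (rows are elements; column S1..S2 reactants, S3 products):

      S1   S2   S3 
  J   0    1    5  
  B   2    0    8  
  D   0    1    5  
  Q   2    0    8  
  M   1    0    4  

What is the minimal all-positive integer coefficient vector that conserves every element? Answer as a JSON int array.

J: 4·0+5·1 = 5 | 1·5 = 5
B: 4·2+5·0 = 8 | 1·8 = 8
D: 4·0+5·1 = 5 | 1·5 = 5
Q: 4·2+5·0 = 8 | 1·8 = 8
M: 4·1+5·0 = 4 | 1·4 = 4
gcd(4,5,1) = 1

Coefficients: [4, 5, 1]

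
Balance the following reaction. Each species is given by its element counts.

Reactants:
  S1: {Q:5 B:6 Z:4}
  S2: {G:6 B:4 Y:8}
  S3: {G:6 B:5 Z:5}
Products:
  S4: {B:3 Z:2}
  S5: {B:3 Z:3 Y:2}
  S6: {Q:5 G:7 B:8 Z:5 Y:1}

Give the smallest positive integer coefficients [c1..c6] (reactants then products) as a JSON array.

Coefficients: [6, 2, 5, 2, 5, 6]

Q: 6·5+2·0+5·0 = 30 | 2·0+5·0+6·5 = 30
G: 6·0+2·6+5·6 = 42 | 2·0+5·0+6·7 = 42
B: 6·6+2·4+5·5 = 69 | 2·3+5·3+6·8 = 69
Z: 6·4+2·0+5·5 = 49 | 2·2+5·3+6·5 = 49
Y: 6·0+2·8+5·0 = 16 | 2·0+5·2+6·1 = 16
gcd(6,2,5,2,5,6) = 1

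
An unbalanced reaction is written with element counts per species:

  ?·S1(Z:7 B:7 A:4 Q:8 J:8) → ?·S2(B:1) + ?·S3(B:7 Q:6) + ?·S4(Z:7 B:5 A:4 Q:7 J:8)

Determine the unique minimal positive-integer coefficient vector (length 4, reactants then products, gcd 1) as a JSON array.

Z: 6·7 = 42 | 5·0+1·0+6·7 = 42
B: 6·7 = 42 | 5·1+1·7+6·5 = 42
A: 6·4 = 24 | 5·0+1·0+6·4 = 24
Q: 6·8 = 48 | 5·0+1·6+6·7 = 48
J: 6·8 = 48 | 5·0+1·0+6·8 = 48
gcd(6,5,1,6) = 1

Coefficients: [6, 5, 1, 6]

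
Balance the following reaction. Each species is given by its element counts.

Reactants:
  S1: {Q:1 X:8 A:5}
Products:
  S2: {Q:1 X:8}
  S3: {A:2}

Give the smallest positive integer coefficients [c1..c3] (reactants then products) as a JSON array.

Q: 2·1 = 2 | 2·1+5·0 = 2
X: 2·8 = 16 | 2·8+5·0 = 16
A: 2·5 = 10 | 2·0+5·2 = 10
gcd(2,2,5) = 1

Coefficients: [2, 2, 5]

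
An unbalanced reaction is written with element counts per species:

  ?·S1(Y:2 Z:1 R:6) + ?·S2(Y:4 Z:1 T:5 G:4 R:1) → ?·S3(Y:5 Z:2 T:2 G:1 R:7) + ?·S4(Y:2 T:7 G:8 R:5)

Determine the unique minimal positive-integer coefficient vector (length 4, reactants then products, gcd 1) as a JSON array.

Coefficients: [5, 3, 4, 1]

Y: 5·2+3·4 = 22 | 4·5+1·2 = 22
Z: 5·1+3·1 = 8 | 4·2+1·0 = 8
T: 5·0+3·5 = 15 | 4·2+1·7 = 15
G: 5·0+3·4 = 12 | 4·1+1·8 = 12
R: 5·6+3·1 = 33 | 4·7+1·5 = 33
gcd(5,3,4,1) = 1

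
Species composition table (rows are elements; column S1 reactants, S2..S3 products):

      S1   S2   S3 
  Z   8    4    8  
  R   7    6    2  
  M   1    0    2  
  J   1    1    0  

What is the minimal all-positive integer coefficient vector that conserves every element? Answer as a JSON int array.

Coefficients: [2, 2, 1]

Z: 2·8 = 16 | 2·4+1·8 = 16
R: 2·7 = 14 | 2·6+1·2 = 14
M: 2·1 = 2 | 2·0+1·2 = 2
J: 2·1 = 2 | 2·1+1·0 = 2
gcd(2,2,1) = 1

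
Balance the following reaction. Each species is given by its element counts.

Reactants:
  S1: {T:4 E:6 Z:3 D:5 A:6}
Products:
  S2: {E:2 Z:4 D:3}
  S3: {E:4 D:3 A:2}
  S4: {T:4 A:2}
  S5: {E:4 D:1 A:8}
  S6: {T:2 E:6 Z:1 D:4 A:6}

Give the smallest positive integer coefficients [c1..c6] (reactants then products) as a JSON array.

T: 6·4 = 24 | 4·0+3·0+5·4+1·0+2·2 = 24
E: 6·6 = 36 | 4·2+3·4+5·0+1·4+2·6 = 36
Z: 6·3 = 18 | 4·4+3·0+5·0+1·0+2·1 = 18
D: 6·5 = 30 | 4·3+3·3+5·0+1·1+2·4 = 30
A: 6·6 = 36 | 4·0+3·2+5·2+1·8+2·6 = 36
gcd(6,4,3,5,1,2) = 1

Coefficients: [6, 4, 3, 5, 1, 2]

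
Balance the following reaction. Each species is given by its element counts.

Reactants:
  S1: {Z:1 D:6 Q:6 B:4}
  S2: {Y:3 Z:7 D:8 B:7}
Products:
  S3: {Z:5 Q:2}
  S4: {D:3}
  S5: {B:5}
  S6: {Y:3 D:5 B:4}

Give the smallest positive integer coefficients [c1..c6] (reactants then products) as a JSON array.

Y: 1·0+2·3 = 6 | 3·0+4·0+2·0+2·3 = 6
Z: 1·1+2·7 = 15 | 3·5+4·0+2·0+2·0 = 15
D: 1·6+2·8 = 22 | 3·0+4·3+2·0+2·5 = 22
Q: 1·6+2·0 = 6 | 3·2+4·0+2·0+2·0 = 6
B: 1·4+2·7 = 18 | 3·0+4·0+2·5+2·4 = 18
gcd(1,2,3,4,2,2) = 1

Coefficients: [1, 2, 3, 4, 2, 2]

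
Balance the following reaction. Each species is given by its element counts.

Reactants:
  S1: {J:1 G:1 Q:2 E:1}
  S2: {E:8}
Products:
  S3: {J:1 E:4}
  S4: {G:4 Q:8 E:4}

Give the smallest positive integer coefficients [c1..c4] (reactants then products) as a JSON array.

J: 4·1+2·0 = 4 | 4·1+1·0 = 4
G: 4·1+2·0 = 4 | 4·0+1·4 = 4
Q: 4·2+2·0 = 8 | 4·0+1·8 = 8
E: 4·1+2·8 = 20 | 4·4+1·4 = 20
gcd(4,2,4,1) = 1

Coefficients: [4, 2, 4, 1]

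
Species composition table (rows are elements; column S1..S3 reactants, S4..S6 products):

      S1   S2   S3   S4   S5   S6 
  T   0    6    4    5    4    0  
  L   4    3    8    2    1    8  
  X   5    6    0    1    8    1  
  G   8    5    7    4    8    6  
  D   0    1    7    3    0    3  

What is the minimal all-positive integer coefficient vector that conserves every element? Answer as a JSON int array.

T: 6·0+3·6+3·4 = 30 | 2·5+5·4+6·0 = 30
L: 6·4+3·3+3·8 = 57 | 2·2+5·1+6·8 = 57
X: 6·5+3·6+3·0 = 48 | 2·1+5·8+6·1 = 48
G: 6·8+3·5+3·7 = 84 | 2·4+5·8+6·6 = 84
D: 6·0+3·1+3·7 = 24 | 2·3+5·0+6·3 = 24
gcd(6,3,3,2,5,6) = 1

Coefficients: [6, 3, 3, 2, 5, 6]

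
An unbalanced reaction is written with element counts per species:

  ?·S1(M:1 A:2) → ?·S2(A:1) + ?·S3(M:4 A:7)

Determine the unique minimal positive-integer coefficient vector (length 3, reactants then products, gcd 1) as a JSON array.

M: 4·1 = 4 | 1·0+1·4 = 4
A: 4·2 = 8 | 1·1+1·7 = 8
gcd(4,1,1) = 1

Coefficients: [4, 1, 1]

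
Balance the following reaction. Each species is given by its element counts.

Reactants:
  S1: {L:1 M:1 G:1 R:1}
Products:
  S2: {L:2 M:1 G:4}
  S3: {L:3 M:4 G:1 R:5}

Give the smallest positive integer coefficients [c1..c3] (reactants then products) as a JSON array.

Coefficients: [5, 1, 1]

L: 5·1 = 5 | 1·2+1·3 = 5
M: 5·1 = 5 | 1·1+1·4 = 5
G: 5·1 = 5 | 1·4+1·1 = 5
R: 5·1 = 5 | 1·0+1·5 = 5
gcd(5,1,1) = 1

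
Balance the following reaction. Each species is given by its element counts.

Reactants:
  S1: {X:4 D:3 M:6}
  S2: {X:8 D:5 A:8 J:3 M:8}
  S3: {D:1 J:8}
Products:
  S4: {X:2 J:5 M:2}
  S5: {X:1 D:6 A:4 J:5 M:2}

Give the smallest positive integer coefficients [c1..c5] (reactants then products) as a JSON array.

Coefficients: [1, 1, 4, 5, 2]

X: 1·4+1·8+4·0 = 12 | 5·2+2·1 = 12
D: 1·3+1·5+4·1 = 12 | 5·0+2·6 = 12
A: 1·0+1·8+4·0 = 8 | 5·0+2·4 = 8
J: 1·0+1·3+4·8 = 35 | 5·5+2·5 = 35
M: 1·6+1·8+4·0 = 14 | 5·2+2·2 = 14
gcd(1,1,4,5,2) = 1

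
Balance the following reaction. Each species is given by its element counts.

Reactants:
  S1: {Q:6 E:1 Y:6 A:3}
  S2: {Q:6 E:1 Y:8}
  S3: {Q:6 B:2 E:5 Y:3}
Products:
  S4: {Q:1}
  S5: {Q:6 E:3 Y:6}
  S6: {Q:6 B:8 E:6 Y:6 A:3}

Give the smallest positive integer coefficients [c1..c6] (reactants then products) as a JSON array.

Coefficients: [1, 3, 4, 6, 6, 1]

Q: 1·6+3·6+4·6 = 48 | 6·1+6·6+1·6 = 48
B: 1·0+3·0+4·2 = 8 | 6·0+6·0+1·8 = 8
E: 1·1+3·1+4·5 = 24 | 6·0+6·3+1·6 = 24
Y: 1·6+3·8+4·3 = 42 | 6·0+6·6+1·6 = 42
A: 1·3+3·0+4·0 = 3 | 6·0+6·0+1·3 = 3
gcd(1,3,4,6,6,1) = 1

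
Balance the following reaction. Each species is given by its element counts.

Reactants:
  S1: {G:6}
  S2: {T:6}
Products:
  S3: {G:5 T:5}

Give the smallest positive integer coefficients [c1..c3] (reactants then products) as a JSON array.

Coefficients: [5, 5, 6]

G: 5·6+5·0 = 30 | 6·5 = 30
T: 5·0+5·6 = 30 | 6·5 = 30
gcd(5,5,6) = 1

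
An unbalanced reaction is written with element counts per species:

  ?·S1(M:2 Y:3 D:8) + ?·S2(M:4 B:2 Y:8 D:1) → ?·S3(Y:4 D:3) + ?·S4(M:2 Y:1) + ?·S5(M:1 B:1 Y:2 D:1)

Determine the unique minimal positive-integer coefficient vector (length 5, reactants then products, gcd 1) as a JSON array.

M: 1·2+2·4 = 10 | 2·0+3·2+4·1 = 10
B: 1·0+2·2 = 4 | 2·0+3·0+4·1 = 4
Y: 1·3+2·8 = 19 | 2·4+3·1+4·2 = 19
D: 1·8+2·1 = 10 | 2·3+3·0+4·1 = 10
gcd(1,2,2,3,4) = 1

Coefficients: [1, 2, 2, 3, 4]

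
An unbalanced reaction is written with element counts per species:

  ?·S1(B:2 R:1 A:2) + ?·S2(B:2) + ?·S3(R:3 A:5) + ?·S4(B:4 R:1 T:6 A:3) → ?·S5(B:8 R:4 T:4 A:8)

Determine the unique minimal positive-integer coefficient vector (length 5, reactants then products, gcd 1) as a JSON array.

B: 4·2+4·2+2·0+2·4 = 24 | 3·8 = 24
R: 4·1+4·0+2·3+2·1 = 12 | 3·4 = 12
T: 4·0+4·0+2·0+2·6 = 12 | 3·4 = 12
A: 4·2+4·0+2·5+2·3 = 24 | 3·8 = 24
gcd(4,4,2,2,3) = 1

Coefficients: [4, 4, 2, 2, 3]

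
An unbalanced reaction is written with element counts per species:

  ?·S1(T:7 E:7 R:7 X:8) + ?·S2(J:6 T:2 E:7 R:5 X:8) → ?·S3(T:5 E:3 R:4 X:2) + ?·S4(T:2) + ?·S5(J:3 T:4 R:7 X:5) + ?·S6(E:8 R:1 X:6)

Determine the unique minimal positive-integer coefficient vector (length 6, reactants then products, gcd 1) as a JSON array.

J: 5·0+2·6 = 12 | 3·0+4·0+4·3+5·0 = 12
T: 5·7+2·2 = 39 | 3·5+4·2+4·4+5·0 = 39
E: 5·7+2·7 = 49 | 3·3+4·0+4·0+5·8 = 49
R: 5·7+2·5 = 45 | 3·4+4·0+4·7+5·1 = 45
X: 5·8+2·8 = 56 | 3·2+4·0+4·5+5·6 = 56
gcd(5,2,3,4,4,5) = 1

Coefficients: [5, 2, 3, 4, 4, 5]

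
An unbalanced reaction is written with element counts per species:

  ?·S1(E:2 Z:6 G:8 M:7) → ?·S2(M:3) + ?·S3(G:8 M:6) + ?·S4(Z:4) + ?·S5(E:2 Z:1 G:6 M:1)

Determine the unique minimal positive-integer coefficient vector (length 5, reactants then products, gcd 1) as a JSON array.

Coefficients: [4, 6, 1, 5, 4]

E: 4·2 = 8 | 6·0+1·0+5·0+4·2 = 8
Z: 4·6 = 24 | 6·0+1·0+5·4+4·1 = 24
G: 4·8 = 32 | 6·0+1·8+5·0+4·6 = 32
M: 4·7 = 28 | 6·3+1·6+5·0+4·1 = 28
gcd(4,6,1,5,4) = 1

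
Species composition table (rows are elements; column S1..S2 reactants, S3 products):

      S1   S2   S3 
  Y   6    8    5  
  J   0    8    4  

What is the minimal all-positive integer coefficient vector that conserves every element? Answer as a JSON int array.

Coefficients: [1, 3, 6]

Y: 1·6+3·8 = 30 | 6·5 = 30
J: 1·0+3·8 = 24 | 6·4 = 24
gcd(1,3,6) = 1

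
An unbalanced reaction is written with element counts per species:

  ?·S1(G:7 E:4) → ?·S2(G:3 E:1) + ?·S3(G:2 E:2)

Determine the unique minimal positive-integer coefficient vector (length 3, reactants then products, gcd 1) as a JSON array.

Coefficients: [4, 6, 5]

G: 4·7 = 28 | 6·3+5·2 = 28
E: 4·4 = 16 | 6·1+5·2 = 16
gcd(4,6,5) = 1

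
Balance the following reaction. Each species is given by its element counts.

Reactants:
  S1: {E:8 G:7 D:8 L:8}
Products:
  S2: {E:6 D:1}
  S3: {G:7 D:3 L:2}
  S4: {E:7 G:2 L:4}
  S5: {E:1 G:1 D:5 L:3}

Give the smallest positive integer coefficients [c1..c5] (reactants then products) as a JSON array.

Coefficients: [5, 1, 3, 4, 6]

E: 5·8 = 40 | 1·6+3·0+4·7+6·1 = 40
G: 5·7 = 35 | 1·0+3·7+4·2+6·1 = 35
D: 5·8 = 40 | 1·1+3·3+4·0+6·5 = 40
L: 5·8 = 40 | 1·0+3·2+4·4+6·3 = 40
gcd(5,1,3,4,6) = 1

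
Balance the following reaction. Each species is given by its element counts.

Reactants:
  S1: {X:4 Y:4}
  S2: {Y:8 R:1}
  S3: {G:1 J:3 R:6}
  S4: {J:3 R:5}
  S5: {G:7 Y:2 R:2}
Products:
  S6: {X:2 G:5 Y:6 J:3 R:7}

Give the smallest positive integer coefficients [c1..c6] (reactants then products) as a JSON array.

X: 3·4+2·0+2·0+4·0+4·0 = 12 | 6·2 = 12
G: 3·0+2·0+2·1+4·0+4·7 = 30 | 6·5 = 30
Y: 3·4+2·8+2·0+4·0+4·2 = 36 | 6·6 = 36
J: 3·0+2·0+2·3+4·3+4·0 = 18 | 6·3 = 18
R: 3·0+2·1+2·6+4·5+4·2 = 42 | 6·7 = 42
gcd(3,2,2,4,4,6) = 1

Coefficients: [3, 2, 2, 4, 4, 6]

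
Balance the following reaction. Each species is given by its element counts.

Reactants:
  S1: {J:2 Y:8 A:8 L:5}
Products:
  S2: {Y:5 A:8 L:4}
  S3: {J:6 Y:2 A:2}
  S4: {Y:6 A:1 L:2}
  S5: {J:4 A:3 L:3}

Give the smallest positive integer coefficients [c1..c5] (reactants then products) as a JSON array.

Coefficients: [5, 4, 1, 3, 1]

J: 5·2 = 10 | 4·0+1·6+3·0+1·4 = 10
Y: 5·8 = 40 | 4·5+1·2+3·6+1·0 = 40
A: 5·8 = 40 | 4·8+1·2+3·1+1·3 = 40
L: 5·5 = 25 | 4·4+1·0+3·2+1·3 = 25
gcd(5,4,1,3,1) = 1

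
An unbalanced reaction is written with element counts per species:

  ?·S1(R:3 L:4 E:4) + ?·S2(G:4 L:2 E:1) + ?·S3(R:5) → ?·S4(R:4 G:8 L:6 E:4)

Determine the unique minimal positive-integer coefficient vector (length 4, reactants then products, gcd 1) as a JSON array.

R: 1·3+4·0+1·5 = 8 | 2·4 = 8
G: 1·0+4·4+1·0 = 16 | 2·8 = 16
L: 1·4+4·2+1·0 = 12 | 2·6 = 12
E: 1·4+4·1+1·0 = 8 | 2·4 = 8
gcd(1,4,1,2) = 1

Coefficients: [1, 4, 1, 2]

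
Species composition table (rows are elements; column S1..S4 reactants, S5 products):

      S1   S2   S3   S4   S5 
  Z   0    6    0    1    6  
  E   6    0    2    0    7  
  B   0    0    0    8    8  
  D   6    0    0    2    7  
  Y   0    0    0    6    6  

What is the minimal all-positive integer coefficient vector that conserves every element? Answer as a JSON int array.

Coefficients: [5, 5, 6, 6, 6]

Z: 5·0+5·6+6·0+6·1 = 36 | 6·6 = 36
E: 5·6+5·0+6·2+6·0 = 42 | 6·7 = 42
B: 5·0+5·0+6·0+6·8 = 48 | 6·8 = 48
D: 5·6+5·0+6·0+6·2 = 42 | 6·7 = 42
Y: 5·0+5·0+6·0+6·6 = 36 | 6·6 = 36
gcd(5,5,6,6,6) = 1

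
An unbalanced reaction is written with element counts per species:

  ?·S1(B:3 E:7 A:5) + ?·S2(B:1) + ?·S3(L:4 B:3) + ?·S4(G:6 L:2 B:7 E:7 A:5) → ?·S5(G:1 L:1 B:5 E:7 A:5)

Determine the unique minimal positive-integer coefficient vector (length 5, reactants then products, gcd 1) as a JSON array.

Coefficients: [5, 5, 1, 1, 6]

G: 5·0+5·0+1·0+1·6 = 6 | 6·1 = 6
L: 5·0+5·0+1·4+1·2 = 6 | 6·1 = 6
B: 5·3+5·1+1·3+1·7 = 30 | 6·5 = 30
E: 5·7+5·0+1·0+1·7 = 42 | 6·7 = 42
A: 5·5+5·0+1·0+1·5 = 30 | 6·5 = 30
gcd(5,5,1,1,6) = 1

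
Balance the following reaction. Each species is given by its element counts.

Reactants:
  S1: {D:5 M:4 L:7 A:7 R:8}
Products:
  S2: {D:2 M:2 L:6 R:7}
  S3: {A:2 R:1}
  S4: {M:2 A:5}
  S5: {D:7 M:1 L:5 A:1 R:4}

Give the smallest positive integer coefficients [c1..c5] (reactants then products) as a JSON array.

Coefficients: [4, 3, 3, 4, 2]

D: 4·5 = 20 | 3·2+3·0+4·0+2·7 = 20
M: 4·4 = 16 | 3·2+3·0+4·2+2·1 = 16
L: 4·7 = 28 | 3·6+3·0+4·0+2·5 = 28
A: 4·7 = 28 | 3·0+3·2+4·5+2·1 = 28
R: 4·8 = 32 | 3·7+3·1+4·0+2·4 = 32
gcd(4,3,3,4,2) = 1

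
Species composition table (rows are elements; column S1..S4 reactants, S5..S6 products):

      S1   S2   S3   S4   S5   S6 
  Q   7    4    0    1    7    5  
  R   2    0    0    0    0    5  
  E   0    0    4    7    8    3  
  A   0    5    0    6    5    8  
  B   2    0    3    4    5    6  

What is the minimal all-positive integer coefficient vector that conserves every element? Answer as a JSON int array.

Q: 5·7+1·4+1·0+6·1 = 45 | 5·7+2·5 = 45
R: 5·2+1·0+1·0+6·0 = 10 | 5·0+2·5 = 10
E: 5·0+1·0+1·4+6·7 = 46 | 5·8+2·3 = 46
A: 5·0+1·5+1·0+6·6 = 41 | 5·5+2·8 = 41
B: 5·2+1·0+1·3+6·4 = 37 | 5·5+2·6 = 37
gcd(5,1,1,6,5,2) = 1

Coefficients: [5, 1, 1, 6, 5, 2]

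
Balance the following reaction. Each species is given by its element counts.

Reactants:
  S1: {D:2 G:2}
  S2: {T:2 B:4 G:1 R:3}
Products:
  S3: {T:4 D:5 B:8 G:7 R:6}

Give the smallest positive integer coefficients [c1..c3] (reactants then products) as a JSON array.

Coefficients: [5, 4, 2]

T: 5·0+4·2 = 8 | 2·4 = 8
D: 5·2+4·0 = 10 | 2·5 = 10
B: 5·0+4·4 = 16 | 2·8 = 16
G: 5·2+4·1 = 14 | 2·7 = 14
R: 5·0+4·3 = 12 | 2·6 = 12
gcd(5,4,2) = 1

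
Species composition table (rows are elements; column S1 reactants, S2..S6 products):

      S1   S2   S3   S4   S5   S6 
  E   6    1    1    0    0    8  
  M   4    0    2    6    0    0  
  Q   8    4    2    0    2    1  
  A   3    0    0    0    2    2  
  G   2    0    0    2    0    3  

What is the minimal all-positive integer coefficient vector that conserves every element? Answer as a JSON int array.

E: 4·6 = 24 | 3·1+5·1+1·0+4·0+2·8 = 24
M: 4·4 = 16 | 3·0+5·2+1·6+4·0+2·0 = 16
Q: 4·8 = 32 | 3·4+5·2+1·0+4·2+2·1 = 32
A: 4·3 = 12 | 3·0+5·0+1·0+4·2+2·2 = 12
G: 4·2 = 8 | 3·0+5·0+1·2+4·0+2·3 = 8
gcd(4,3,5,1,4,2) = 1

Coefficients: [4, 3, 5, 1, 4, 2]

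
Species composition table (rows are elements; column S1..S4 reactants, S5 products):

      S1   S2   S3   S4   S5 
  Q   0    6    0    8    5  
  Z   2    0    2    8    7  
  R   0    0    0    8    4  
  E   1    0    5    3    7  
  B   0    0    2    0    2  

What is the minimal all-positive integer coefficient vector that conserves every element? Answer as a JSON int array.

Q: 3·0+1·6+6·0+3·8 = 30 | 6·5 = 30
Z: 3·2+1·0+6·2+3·8 = 42 | 6·7 = 42
R: 3·0+1·0+6·0+3·8 = 24 | 6·4 = 24
E: 3·1+1·0+6·5+3·3 = 42 | 6·7 = 42
B: 3·0+1·0+6·2+3·0 = 12 | 6·2 = 12
gcd(3,1,6,3,6) = 1

Coefficients: [3, 1, 6, 3, 6]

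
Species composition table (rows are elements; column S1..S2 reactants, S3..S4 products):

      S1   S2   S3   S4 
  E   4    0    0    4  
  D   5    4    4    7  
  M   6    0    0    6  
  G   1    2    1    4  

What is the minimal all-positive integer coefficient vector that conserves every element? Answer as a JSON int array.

E: 2·4+5·0 = 8 | 4·0+2·4 = 8
D: 2·5+5·4 = 30 | 4·4+2·7 = 30
M: 2·6+5·0 = 12 | 4·0+2·6 = 12
G: 2·1+5·2 = 12 | 4·1+2·4 = 12
gcd(2,5,4,2) = 1

Coefficients: [2, 5, 4, 2]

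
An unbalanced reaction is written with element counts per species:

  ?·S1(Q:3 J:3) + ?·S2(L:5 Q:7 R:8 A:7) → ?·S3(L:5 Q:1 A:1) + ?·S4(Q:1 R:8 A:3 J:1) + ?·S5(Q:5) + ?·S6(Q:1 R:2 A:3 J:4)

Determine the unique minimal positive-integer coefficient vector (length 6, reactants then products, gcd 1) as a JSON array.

L: 6·0+3·5 = 15 | 3·5+2·0+6·0+4·0 = 15
Q: 6·3+3·7 = 39 | 3·1+2·1+6·5+4·1 = 39
R: 6·0+3·8 = 24 | 3·0+2·8+6·0+4·2 = 24
A: 6·0+3·7 = 21 | 3·1+2·3+6·0+4·3 = 21
J: 6·3+3·0 = 18 | 3·0+2·1+6·0+4·4 = 18
gcd(6,3,3,2,6,4) = 1

Coefficients: [6, 3, 3, 2, 6, 4]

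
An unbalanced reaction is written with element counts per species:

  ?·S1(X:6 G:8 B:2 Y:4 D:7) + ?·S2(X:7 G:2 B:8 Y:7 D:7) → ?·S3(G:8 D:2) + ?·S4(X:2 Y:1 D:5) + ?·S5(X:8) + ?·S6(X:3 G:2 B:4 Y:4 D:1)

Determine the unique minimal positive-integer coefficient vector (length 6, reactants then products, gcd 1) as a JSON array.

X: 4·6+2·7 = 38 | 3·0+6·2+1·8+6·3 = 38
G: 4·8+2·2 = 36 | 3·8+6·0+1·0+6·2 = 36
B: 4·2+2·8 = 24 | 3·0+6·0+1·0+6·4 = 24
Y: 4·4+2·7 = 30 | 3·0+6·1+1·0+6·4 = 30
D: 4·7+2·7 = 42 | 3·2+6·5+1·0+6·1 = 42
gcd(4,2,3,6,1,6) = 1

Coefficients: [4, 2, 3, 6, 1, 6]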